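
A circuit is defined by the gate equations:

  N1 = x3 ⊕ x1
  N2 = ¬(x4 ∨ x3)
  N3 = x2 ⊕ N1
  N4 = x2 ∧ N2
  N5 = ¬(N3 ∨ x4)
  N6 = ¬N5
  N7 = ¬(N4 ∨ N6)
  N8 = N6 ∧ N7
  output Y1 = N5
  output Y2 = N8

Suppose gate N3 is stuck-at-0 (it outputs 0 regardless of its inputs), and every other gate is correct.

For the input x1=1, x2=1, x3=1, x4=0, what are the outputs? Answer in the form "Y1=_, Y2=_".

Propagate with N3 forced: N1=0, N2=0, N3=0 [stuck-at-0], N4=0, N5=1, N6=0, N7=1, N8=0.
So the outputs are Y1=1, Y2=0. (Without the fault they would be Y1=0, Y2=0.)

Y1=1, Y2=0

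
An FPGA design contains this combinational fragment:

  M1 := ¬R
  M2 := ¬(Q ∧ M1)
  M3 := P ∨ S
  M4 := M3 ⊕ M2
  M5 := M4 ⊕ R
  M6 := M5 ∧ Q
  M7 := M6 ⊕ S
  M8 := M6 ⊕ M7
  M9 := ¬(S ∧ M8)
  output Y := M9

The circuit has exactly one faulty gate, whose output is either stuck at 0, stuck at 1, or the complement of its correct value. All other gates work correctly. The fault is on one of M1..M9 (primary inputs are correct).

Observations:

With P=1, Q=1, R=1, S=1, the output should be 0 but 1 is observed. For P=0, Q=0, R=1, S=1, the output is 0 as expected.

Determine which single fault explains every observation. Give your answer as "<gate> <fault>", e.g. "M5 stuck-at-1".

Fault-free values for test 1 (P=1, Q=1, R=1, S=1): M1=0, M2=1, M3=1, M4=0, M5=1, M6=1, M7=0, M8=1, M9=0, giving Y=0. Observed 1.
Test 1: faults giving observed 1 are {M7 stuck-at-1, M7 inverted output, M8 stuck-at-0, M8 inverted output, M9 stuck-at-1, M9 inverted output}.
Test 2 (P=0, Q=0, R=1, S=1): fault-free M1=0, M2=1, M3=1, M4=0, M5=1, M6=0, M7=1, M8=1, M9=0 → 0; observed 0. Eliminates M7 inverted output, M8 stuck-at-0, M8 inverted output, M9 stuck-at-1, M9 inverted output.
Only M7 stuck-at-1 is consistent with every test.

M7 stuck-at-1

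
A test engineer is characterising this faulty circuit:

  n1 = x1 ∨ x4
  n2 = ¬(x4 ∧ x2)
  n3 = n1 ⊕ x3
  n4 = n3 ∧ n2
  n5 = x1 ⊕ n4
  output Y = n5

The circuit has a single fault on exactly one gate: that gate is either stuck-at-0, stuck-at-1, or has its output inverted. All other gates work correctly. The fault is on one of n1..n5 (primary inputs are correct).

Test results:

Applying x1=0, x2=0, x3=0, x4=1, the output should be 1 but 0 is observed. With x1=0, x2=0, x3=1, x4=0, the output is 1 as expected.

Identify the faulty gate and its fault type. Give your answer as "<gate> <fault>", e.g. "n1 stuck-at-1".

Fault-free values for test 1 (x1=0, x2=0, x3=0, x4=1): n1=1, n2=1, n3=1, n4=1, n5=1, giving Y=1. Observed 0.
Test 1: faults giving observed 0 are {n1 stuck-at-0, n1 inverted output, n2 stuck-at-0, n2 inverted output, n3 stuck-at-0, n3 inverted output, n4 stuck-at-0, n4 inverted output, n5 stuck-at-0, n5 inverted output}.
Test 2 (x1=0, x2=0, x3=1, x4=0): fault-free n1=0, n2=1, n3=1, n4=1, n5=1 → 1; observed 1. Eliminates n1 inverted output, n2 stuck-at-0, n2 inverted output, n3 stuck-at-0, n3 inverted output, n4 stuck-at-0, n4 inverted output, n5 stuck-at-0, n5 inverted output.
Only n1 stuck-at-0 is consistent with every test.

n1 stuck-at-0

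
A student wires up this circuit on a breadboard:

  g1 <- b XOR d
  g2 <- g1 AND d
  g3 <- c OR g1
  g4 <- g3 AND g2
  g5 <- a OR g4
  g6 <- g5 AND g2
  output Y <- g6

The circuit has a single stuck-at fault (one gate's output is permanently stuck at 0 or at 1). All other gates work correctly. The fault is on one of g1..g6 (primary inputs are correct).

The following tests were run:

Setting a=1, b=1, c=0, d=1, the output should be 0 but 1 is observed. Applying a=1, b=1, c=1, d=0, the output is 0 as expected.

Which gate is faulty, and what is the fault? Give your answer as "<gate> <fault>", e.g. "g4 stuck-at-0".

g1 stuck-at-1

Fault-free values for test 1 (a=1, b=1, c=0, d=1): g1=0, g2=0, g3=0, g4=0, g5=1, g6=0, giving Y=0. Observed 1.
Test 1: faults giving observed 1 are {g1 stuck-at-1, g2 stuck-at-1, g6 stuck-at-1}.
Test 2 (a=1, b=1, c=1, d=0): fault-free g1=1, g2=0, g3=1, g4=0, g5=1, g6=0 → 0; observed 0. Eliminates g2 stuck-at-1, g6 stuck-at-1.
Only g1 stuck-at-1 is consistent with every test.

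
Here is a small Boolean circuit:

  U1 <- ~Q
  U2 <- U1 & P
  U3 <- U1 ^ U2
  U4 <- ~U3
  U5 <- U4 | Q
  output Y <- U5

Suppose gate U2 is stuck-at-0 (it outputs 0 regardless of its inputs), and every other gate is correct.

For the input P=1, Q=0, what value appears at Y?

Propagate with U2 forced: U1=1, U2=0 [stuck-at-0], U3=1, U4=0, U5=0.
So Y = 0. (Without the fault it would be 1.)

0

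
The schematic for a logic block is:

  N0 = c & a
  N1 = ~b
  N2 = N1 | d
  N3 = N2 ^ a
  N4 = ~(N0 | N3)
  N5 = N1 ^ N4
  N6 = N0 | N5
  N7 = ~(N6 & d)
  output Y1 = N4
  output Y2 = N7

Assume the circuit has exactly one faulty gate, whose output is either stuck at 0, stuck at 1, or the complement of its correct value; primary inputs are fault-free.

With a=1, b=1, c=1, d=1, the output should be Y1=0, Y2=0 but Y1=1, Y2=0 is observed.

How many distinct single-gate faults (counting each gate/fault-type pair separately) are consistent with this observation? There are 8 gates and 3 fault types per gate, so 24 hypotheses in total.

4

Fault-free: N0=1, N1=0, N2=1, N3=0, N4=0, N5=0, N6=1, N7=0 → Y1=0, Y2=0. Observed Y1=1, Y2=0.
  N0: stuck-at-0, inverted output ✓; others ✗
  N1: none of the 3 fault types match ✗
  N2: none of the 3 fault types match ✗
  N3: none of the 3 fault types match ✗
  N4: stuck-at-1, inverted output ✓; others ✗
  N5: none of the 3 fault types match ✗
  N6: none of the 3 fault types match ✗
  N7: none of the 3 fault types match ✗
Consistent faults: {N0 stuck-at-0, N0 inverted output, N4 stuck-at-1, N4 inverted output} — 4 in all.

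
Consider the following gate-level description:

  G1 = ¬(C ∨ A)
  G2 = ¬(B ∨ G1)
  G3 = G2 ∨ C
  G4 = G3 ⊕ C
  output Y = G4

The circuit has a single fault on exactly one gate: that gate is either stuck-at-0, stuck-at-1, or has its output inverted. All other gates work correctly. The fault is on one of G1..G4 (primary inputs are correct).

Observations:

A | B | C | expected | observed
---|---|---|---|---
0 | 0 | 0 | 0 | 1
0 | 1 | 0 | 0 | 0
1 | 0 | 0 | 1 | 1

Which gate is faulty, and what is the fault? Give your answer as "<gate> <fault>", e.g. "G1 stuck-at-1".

Fault-free values for test 1 (A=0, B=0, C=0): G1=1, G2=0, G3=0, G4=0, giving Y=0. Observed 1.
Test 1: faults giving observed 1 are {G1 stuck-at-0, G1 inverted output, G2 stuck-at-1, G2 inverted output, G3 stuck-at-1, G3 inverted output, G4 stuck-at-1, G4 inverted output}.
Test 2 (A=0, B=1, C=0): fault-free G1=1, G2=0, G3=0, G4=0 → 0; observed 0. Eliminates G2 stuck-at-1, G2 inverted output, G3 stuck-at-1, G3 inverted output, G4 stuck-at-1, G4 inverted output.
Test 3 (A=1, B=0, C=0): fault-free G1=0, G2=1, G3=1, G4=1 → 1; observed 1. Eliminates G1 inverted output.
Only G1 stuck-at-0 is consistent with every test.

G1 stuck-at-0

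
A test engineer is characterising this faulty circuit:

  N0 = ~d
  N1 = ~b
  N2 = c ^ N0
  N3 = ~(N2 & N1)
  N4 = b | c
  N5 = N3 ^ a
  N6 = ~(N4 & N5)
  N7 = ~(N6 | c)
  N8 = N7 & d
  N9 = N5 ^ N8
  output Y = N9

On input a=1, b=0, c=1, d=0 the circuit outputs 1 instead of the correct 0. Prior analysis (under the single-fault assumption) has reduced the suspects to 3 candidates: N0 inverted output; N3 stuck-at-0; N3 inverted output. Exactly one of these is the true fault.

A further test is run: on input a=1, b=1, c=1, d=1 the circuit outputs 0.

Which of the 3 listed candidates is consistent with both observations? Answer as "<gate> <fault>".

Evaluate each candidate on input a=1, b=1, c=1, d=1:
  N0 inverted output: N0=1 [inverted output], N1=0, N2=0, N3=1, N4=1, N5=0, N6=1, N7=0, N8=0, N9=0 → 0 — matches
  N3 stuck-at-0: N0=0, N1=0, N2=1, N3=0 [stuck-at-0], N4=1, N5=1, N6=0, N7=0, N8=0, N9=1 → 1 — eliminated
  N3 inverted output: N0=0, N1=0, N2=1, N3=0 [inverted output], N4=1, N5=1, N6=0, N7=0, N8=0, N9=1 → 1 — eliminated
Only N0 inverted output reproduces the observed 0.

N0 inverted output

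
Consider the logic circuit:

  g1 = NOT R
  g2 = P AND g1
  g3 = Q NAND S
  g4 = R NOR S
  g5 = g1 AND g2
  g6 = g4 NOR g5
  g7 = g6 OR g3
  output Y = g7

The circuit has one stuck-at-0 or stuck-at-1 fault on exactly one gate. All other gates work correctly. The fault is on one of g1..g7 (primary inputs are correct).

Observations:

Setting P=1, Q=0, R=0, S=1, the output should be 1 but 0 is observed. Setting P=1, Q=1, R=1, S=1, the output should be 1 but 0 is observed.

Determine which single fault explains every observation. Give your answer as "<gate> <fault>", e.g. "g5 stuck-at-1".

g7 stuck-at-0

Fault-free values for test 1 (P=1, Q=0, R=0, S=1): g1=1, g2=1, g3=1, g4=0, g5=1, g6=0, g7=1, giving Y=1. Observed 0.
Test 1: faults giving observed 0 are {g3 stuck-at-0, g7 stuck-at-0}.
Test 2 (P=1, Q=1, R=1, S=1): fault-free g1=0, g2=0, g3=0, g4=0, g5=0, g6=1, g7=1 → 1; observed 0. Eliminates g3 stuck-at-0.
Only g7 stuck-at-0 is consistent with every test.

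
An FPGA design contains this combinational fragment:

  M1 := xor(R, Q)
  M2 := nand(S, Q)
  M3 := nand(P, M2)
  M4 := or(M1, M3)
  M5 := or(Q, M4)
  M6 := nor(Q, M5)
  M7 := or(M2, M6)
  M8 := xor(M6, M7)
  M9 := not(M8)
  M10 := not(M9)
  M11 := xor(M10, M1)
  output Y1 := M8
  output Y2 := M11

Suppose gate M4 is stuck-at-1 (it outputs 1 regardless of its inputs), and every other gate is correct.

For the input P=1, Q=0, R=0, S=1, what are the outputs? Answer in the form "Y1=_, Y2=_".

Propagate with M4 forced: M1=0, M2=1, M3=0, M4=1 [stuck-at-1], M5=1, M6=0, M7=1, M8=1, M9=0, M10=1, M11=1.
So the outputs are Y1=1, Y2=1. (Without the fault they would be Y1=0, Y2=0.)

Y1=1, Y2=1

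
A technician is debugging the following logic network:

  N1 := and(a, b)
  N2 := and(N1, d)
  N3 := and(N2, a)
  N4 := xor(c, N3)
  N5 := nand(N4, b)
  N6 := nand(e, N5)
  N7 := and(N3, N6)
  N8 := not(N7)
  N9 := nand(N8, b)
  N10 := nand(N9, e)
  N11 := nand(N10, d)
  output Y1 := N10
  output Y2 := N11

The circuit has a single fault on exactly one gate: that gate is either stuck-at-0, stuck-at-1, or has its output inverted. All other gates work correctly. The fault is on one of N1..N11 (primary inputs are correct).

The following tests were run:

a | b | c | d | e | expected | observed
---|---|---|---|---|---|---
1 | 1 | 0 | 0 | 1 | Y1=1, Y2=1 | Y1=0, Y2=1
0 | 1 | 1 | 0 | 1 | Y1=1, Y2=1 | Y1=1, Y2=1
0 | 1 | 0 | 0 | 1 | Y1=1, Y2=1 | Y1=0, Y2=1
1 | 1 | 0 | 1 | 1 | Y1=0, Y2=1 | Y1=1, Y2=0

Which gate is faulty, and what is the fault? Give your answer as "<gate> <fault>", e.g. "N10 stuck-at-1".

Fault-free values for test 1 (a=1, b=1, c=0, d=0, e=1): N1=1, N2=0, N3=0, N4=0, N5=1, N6=0, N7=0, N8=1, N9=0, N10=1, N11=1, giving Y1=1, Y2=1. Observed Y1=0, Y2=1.
Test 1: faults giving observed Y1=0, Y2=1 are {N2 stuck-at-1, N2 inverted output, N3 stuck-at-1, N3 inverted output, N7 stuck-at-1, N7 inverted output, N8 stuck-at-0, N8 inverted output, N9 stuck-at-1, N9 inverted output, N10 stuck-at-0, N10 inverted output}.
Test 2 (a=0, b=1, c=1, d=0, e=1): fault-free N1=0, N2=0, N3=0, N4=1, N5=0, N6=1, N7=0, N8=1, N9=0, N10=1, N11=1 → Y1=1, Y2=1; observed Y1=1, Y2=1. Eliminates N7 stuck-at-1, N7 inverted output, N8 stuck-at-0, N8 inverted output, N9 stuck-at-1, N9 inverted output, N10 stuck-at-0, N10 inverted output.
Test 3 (a=0, b=1, c=0, d=0, e=1): fault-free N1=0, N2=0, N3=0, N4=0, N5=1, N6=0, N7=0, N8=1, N9=0, N10=1, N11=1 → Y1=1, Y2=1; observed Y1=0, Y2=1. Eliminates N2 stuck-at-1, N2 inverted output.
Test 4 (a=1, b=1, c=0, d=1, e=1): fault-free N1=1, N2=1, N3=1, N4=1, N5=0, N6=1, N7=1, N8=0, N9=1, N10=0, N11=1 → Y1=0, Y2=1; observed Y1=1, Y2=0. Eliminates N3 stuck-at-1.
Only N3 inverted output is consistent with every test.

N3 inverted output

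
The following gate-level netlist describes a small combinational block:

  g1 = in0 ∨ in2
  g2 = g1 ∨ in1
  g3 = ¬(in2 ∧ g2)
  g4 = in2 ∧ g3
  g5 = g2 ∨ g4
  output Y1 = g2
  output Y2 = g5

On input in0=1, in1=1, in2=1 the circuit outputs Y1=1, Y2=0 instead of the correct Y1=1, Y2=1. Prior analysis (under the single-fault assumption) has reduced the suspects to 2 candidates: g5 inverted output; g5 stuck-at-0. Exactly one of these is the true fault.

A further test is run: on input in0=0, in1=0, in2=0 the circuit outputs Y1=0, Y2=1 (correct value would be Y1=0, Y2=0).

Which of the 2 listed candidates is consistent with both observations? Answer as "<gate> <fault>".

g5 inverted output

Evaluate each candidate on input in0=0, in1=0, in2=0:
  g5 inverted output: g1=0, g2=0, g3=1, g4=0, g5=1 [inverted output] → Y1=0, Y2=1 — matches
  g5 stuck-at-0: g1=0, g2=0, g3=1, g4=0, g5=0 [stuck-at-0] → Y1=0, Y2=0 — eliminated
Only g5 inverted output reproduces the observed Y1=0, Y2=1.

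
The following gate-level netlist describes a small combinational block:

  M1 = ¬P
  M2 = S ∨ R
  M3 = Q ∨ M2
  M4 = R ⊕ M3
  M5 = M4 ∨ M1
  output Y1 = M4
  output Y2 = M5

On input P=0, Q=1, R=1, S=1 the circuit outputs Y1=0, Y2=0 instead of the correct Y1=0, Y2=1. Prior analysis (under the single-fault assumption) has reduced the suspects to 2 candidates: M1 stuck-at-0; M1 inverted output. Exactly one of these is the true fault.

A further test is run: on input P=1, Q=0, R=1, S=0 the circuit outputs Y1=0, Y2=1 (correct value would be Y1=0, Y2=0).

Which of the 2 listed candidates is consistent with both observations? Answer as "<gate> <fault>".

Evaluate each candidate on input P=1, Q=0, R=1, S=0:
  M1 stuck-at-0: M1=0 [stuck-at-0], M2=1, M3=1, M4=0, M5=0 → Y1=0, Y2=0 — eliminated
  M1 inverted output: M1=1 [inverted output], M2=1, M3=1, M4=0, M5=1 → Y1=0, Y2=1 — matches
Only M1 inverted output reproduces the observed Y1=0, Y2=1.

M1 inverted output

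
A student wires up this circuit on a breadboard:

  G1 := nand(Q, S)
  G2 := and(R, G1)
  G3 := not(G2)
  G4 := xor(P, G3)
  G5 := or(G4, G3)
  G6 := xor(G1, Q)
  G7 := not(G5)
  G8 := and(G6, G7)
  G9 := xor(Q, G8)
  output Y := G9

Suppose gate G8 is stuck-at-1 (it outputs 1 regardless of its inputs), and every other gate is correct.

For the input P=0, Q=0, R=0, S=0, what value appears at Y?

Propagate with G8 forced: G1=1, G2=0, G3=1, G4=1, G5=1, G6=1, G7=0, G8=1 [stuck-at-1], G9=1.
So Y = 1. (Without the fault it would be 0.)

1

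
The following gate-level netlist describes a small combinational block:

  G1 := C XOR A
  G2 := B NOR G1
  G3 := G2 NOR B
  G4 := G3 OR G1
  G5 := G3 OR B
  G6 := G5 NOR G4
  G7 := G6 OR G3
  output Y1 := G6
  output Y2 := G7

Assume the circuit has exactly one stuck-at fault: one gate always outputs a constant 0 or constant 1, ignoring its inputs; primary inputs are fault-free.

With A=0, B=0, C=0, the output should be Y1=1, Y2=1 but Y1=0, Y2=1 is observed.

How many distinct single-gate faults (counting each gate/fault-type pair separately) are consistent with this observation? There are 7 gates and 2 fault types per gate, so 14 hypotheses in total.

Fault-free: G1=0, G2=1, G3=0, G4=0, G5=0, G6=1, G7=1 → Y1=1, Y2=1. Observed Y1=0, Y2=1.
  G1 stuck-at-0: output Y1=1, Y2=1 ✗
  G1 stuck-at-1: output Y1=0, Y2=1 ✓
  G2 stuck-at-0: output Y1=0, Y2=1 ✓
  G2 stuck-at-1: output Y1=1, Y2=1 ✗
  G3 stuck-at-0: output Y1=1, Y2=1 ✗
  G3 stuck-at-1: output Y1=0, Y2=1 ✓
  G4 stuck-at-0: output Y1=1, Y2=1 ✗
  G4 stuck-at-1: output Y1=0, Y2=0 ✗
  G5 stuck-at-0: output Y1=1, Y2=1 ✗
  G5 stuck-at-1: output Y1=0, Y2=0 ✗
  G6 stuck-at-0: output Y1=0, Y2=0 ✗
  G6 stuck-at-1: output Y1=1, Y2=1 ✗
  G7 stuck-at-0: output Y1=1, Y2=0 ✗
  G7 stuck-at-1: output Y1=1, Y2=1 ✗
Consistent faults: {G1 stuck-at-1, G2 stuck-at-0, G3 stuck-at-1} — 3 in all.

3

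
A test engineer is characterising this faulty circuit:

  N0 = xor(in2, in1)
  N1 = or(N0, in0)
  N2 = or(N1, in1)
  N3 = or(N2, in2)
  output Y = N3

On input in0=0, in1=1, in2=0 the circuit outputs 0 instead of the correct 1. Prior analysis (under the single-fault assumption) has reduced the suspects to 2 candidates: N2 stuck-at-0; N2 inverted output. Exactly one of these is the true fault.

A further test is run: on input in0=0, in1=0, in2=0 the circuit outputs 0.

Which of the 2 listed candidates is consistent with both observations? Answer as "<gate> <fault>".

Evaluate each candidate on input in0=0, in1=0, in2=0:
  N2 stuck-at-0: N0=0, N1=0, N2=0 [stuck-at-0], N3=0 → 0 — matches
  N2 inverted output: N0=0, N1=0, N2=1 [inverted output], N3=1 → 1 — eliminated
Only N2 stuck-at-0 reproduces the observed 0.

N2 stuck-at-0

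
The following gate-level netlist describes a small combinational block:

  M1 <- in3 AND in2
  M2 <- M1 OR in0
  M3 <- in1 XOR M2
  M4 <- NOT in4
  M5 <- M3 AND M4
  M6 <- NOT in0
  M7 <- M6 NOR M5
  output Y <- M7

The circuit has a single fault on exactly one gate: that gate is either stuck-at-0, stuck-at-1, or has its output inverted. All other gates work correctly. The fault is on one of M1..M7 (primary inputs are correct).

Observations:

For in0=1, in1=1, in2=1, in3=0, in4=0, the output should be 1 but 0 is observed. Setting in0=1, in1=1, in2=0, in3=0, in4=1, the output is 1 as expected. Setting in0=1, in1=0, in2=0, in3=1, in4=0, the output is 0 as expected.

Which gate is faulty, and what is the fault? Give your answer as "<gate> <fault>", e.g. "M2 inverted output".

Fault-free values for test 1 (in0=1, in1=1, in2=1, in3=0, in4=0): M1=0, M2=1, M3=0, M4=1, M5=0, M6=0, M7=1, giving Y=1. Observed 0.
Test 1: faults giving observed 0 are {M2 stuck-at-0, M2 inverted output, M3 stuck-at-1, M3 inverted output, M5 stuck-at-1, M5 inverted output, M6 stuck-at-1, M6 inverted output, M7 stuck-at-0, M7 inverted output}.
Test 2 (in0=1, in1=1, in2=0, in3=0, in4=1): fault-free M1=0, M2=1, M3=0, M4=0, M5=0, M6=0, M7=1 → 1; observed 1. Eliminates M5 stuck-at-1, M5 inverted output, M6 stuck-at-1, M6 inverted output, M7 stuck-at-0, M7 inverted output.
Test 3 (in0=1, in1=0, in2=0, in3=1, in4=0): fault-free M1=0, M2=1, M3=1, M4=1, M5=1, M6=0, M7=0 → 0; observed 0. Eliminates M2 stuck-at-0, M2 inverted output, M3 inverted output.
Only M3 stuck-at-1 is consistent with every test.

M3 stuck-at-1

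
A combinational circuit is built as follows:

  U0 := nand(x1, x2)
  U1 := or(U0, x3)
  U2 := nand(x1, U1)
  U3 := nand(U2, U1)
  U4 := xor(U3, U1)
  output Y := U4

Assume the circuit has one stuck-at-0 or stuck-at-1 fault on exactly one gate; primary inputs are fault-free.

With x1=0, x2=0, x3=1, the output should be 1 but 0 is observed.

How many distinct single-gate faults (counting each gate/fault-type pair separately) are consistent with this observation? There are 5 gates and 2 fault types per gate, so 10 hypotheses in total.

3

Fault-free: U0=1, U1=1, U2=1, U3=0, U4=1 → 1. Observed 0.
  U0 stuck-at-0: output 1 ✗
  U0 stuck-at-1: output 1 ✗
  U1 stuck-at-0: output 1 ✗
  U1 stuck-at-1: output 1 ✗
  U2 stuck-at-0: output 0 ✓
  U2 stuck-at-1: output 1 ✗
  U3 stuck-at-0: output 1 ✗
  U3 stuck-at-1: output 0 ✓
  U4 stuck-at-0: output 0 ✓
  U4 stuck-at-1: output 1 ✗
Consistent faults: {U2 stuck-at-0, U3 stuck-at-1, U4 stuck-at-0} — 3 in all.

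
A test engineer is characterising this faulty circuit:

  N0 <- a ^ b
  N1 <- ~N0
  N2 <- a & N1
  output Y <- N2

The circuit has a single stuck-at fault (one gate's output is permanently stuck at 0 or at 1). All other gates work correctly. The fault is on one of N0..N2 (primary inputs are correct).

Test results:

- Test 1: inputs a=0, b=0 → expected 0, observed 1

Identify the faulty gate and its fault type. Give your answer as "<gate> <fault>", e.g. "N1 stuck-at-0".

Fault-free values for test 1 (a=0, b=0): N0=0, N1=1, N2=0, giving Y=0. Observed 1.
Test 1: faults giving observed 1 are {N2 stuck-at-1}.
Only N2 stuck-at-1 is consistent with every test.

N2 stuck-at-1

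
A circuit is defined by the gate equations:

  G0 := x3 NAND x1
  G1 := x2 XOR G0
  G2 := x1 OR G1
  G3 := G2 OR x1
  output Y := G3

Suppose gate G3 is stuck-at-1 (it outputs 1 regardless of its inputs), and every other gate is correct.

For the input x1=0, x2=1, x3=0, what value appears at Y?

1

Propagate with G3 forced: G0=1, G1=0, G2=0, G3=1 [stuck-at-1].
So Y = 1. (Without the fault it would be 0.)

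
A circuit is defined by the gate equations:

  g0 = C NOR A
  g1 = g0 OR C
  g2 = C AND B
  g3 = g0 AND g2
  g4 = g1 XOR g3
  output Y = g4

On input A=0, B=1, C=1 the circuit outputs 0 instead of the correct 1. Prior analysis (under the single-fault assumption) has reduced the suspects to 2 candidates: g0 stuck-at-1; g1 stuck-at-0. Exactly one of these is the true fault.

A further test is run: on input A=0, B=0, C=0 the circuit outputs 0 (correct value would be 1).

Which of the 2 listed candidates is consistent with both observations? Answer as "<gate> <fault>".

Evaluate each candidate on input A=0, B=0, C=0:
  g0 stuck-at-1: g0=1 [stuck-at-1], g1=1, g2=0, g3=0, g4=1 → 1 — eliminated
  g1 stuck-at-0: g0=1, g1=0 [stuck-at-0], g2=0, g3=0, g4=0 → 0 — matches
Only g1 stuck-at-0 reproduces the observed 0.

g1 stuck-at-0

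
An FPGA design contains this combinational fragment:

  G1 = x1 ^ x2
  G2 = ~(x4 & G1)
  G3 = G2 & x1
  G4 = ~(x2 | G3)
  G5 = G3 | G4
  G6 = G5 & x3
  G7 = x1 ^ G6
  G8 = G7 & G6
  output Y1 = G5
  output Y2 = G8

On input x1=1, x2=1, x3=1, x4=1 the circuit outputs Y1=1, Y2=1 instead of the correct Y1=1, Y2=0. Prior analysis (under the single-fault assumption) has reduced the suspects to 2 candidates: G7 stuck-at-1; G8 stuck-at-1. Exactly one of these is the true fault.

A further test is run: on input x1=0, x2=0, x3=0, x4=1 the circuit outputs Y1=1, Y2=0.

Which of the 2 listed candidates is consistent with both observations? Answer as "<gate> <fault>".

Evaluate each candidate on input x1=0, x2=0, x3=0, x4=1:
  G7 stuck-at-1: G1=0, G2=1, G3=0, G4=1, G5=1, G6=0, G7=1 [stuck-at-1], G8=0 → Y1=1, Y2=0 — matches
  G8 stuck-at-1: G1=0, G2=1, G3=0, G4=1, G5=1, G6=0, G7=0, G8=1 [stuck-at-1] → Y1=1, Y2=1 — eliminated
Only G7 stuck-at-1 reproduces the observed Y1=1, Y2=0.

G7 stuck-at-1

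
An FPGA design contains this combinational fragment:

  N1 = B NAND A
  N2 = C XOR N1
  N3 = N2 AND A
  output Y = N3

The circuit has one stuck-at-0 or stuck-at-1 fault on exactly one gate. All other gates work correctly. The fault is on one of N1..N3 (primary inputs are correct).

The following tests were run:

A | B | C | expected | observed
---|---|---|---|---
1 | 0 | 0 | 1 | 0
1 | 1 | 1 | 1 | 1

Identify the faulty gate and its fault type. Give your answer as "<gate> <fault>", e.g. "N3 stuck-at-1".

Fault-free values for test 1 (A=1, B=0, C=0): N1=1, N2=1, N3=1, giving Y=1. Observed 0.
Test 1: faults giving observed 0 are {N1 stuck-at-0, N2 stuck-at-0, N3 stuck-at-0}.
Test 2 (A=1, B=1, C=1): fault-free N1=0, N2=1, N3=1 → 1; observed 1. Eliminates N2 stuck-at-0, N3 stuck-at-0.
Only N1 stuck-at-0 is consistent with every test.

N1 stuck-at-0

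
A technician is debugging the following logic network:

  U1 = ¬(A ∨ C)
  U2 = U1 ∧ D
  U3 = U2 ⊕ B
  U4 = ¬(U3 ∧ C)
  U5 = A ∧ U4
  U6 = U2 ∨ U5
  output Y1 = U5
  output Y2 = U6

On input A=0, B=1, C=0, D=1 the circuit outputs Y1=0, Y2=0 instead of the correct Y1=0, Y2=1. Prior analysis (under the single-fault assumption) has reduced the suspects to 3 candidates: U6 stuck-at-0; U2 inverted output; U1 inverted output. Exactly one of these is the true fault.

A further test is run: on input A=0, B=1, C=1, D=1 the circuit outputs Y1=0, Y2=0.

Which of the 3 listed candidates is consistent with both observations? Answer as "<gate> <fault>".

U6 stuck-at-0

Evaluate each candidate on input A=0, B=1, C=1, D=1:
  U6 stuck-at-0: U1=0, U2=0, U3=1, U4=0, U5=0, U6=0 [stuck-at-0] → Y1=0, Y2=0 — matches
  U2 inverted output: U1=0, U2=1 [inverted output], U3=0, U4=1, U5=0, U6=1 → Y1=0, Y2=1 — eliminated
  U1 inverted output: U1=1 [inverted output], U2=1, U3=0, U4=1, U5=0, U6=1 → Y1=0, Y2=1 — eliminated
Only U6 stuck-at-0 reproduces the observed Y1=0, Y2=0.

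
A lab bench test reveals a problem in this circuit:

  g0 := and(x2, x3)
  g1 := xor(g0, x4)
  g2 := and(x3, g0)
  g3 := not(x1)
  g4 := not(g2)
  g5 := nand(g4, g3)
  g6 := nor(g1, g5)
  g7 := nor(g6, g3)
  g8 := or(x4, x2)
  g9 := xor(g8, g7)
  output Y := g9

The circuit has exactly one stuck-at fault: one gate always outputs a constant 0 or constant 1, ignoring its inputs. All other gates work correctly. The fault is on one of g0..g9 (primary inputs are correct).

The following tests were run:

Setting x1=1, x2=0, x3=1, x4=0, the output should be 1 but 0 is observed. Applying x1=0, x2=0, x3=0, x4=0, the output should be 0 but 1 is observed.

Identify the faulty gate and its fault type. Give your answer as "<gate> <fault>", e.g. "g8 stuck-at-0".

Fault-free values for test 1 (x1=1, x2=0, x3=1, x4=0): g0=0, g1=0, g2=0, g3=0, g4=1, g5=1, g6=0, g7=1, g8=0, g9=1, giving Y=1. Observed 0.
Test 1: faults giving observed 0 are {g3 stuck-at-1, g5 stuck-at-0, g6 stuck-at-1, g7 stuck-at-0, g8 stuck-at-1, g9 stuck-at-0}.
Test 2 (x1=0, x2=0, x3=0, x4=0): fault-free g0=0, g1=0, g2=0, g3=1, g4=1, g5=0, g6=1, g7=0, g8=0, g9=0 → 0; observed 1. Eliminates g3 stuck-at-1, g5 stuck-at-0, g6 stuck-at-1, g7 stuck-at-0, g9 stuck-at-0.
Only g8 stuck-at-1 is consistent with every test.

g8 stuck-at-1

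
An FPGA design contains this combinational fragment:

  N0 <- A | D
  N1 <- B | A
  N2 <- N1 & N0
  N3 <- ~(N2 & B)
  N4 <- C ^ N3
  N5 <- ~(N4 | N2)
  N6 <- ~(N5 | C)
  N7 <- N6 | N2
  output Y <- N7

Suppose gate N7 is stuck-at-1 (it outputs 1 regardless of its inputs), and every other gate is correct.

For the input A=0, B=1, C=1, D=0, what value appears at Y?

Propagate with N7 forced: N0=0, N1=1, N2=0, N3=1, N4=0, N5=1, N6=0, N7=1 [stuck-at-1].
So Y = 1. (Without the fault it would be 0.)

1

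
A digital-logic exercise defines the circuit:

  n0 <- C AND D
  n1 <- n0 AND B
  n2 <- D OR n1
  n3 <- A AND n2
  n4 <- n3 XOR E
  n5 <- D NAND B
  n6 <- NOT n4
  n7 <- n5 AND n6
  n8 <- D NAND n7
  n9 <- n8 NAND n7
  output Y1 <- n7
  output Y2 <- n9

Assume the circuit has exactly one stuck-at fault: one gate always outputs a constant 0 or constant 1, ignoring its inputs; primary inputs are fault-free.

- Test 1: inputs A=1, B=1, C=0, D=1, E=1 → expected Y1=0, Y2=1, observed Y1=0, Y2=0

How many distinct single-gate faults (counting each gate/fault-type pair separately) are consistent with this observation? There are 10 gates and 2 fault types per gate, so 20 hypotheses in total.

Fault-free: n0=0, n1=0, n2=1, n3=1, n4=0, n5=0, n6=1, n7=0, n8=1, n9=1 → Y1=0, Y2=1. Observed Y1=0, Y2=0.
  n0: none of the 2 fault types match ✗
  n1: none of the 2 fault types match ✗
  n2: none of the 2 fault types match ✗
  n3: none of the 2 fault types match ✗
  n4: none of the 2 fault types match ✗
  n5: none of the 2 fault types match ✗
  n6: none of the 2 fault types match ✗
  n7: none of the 2 fault types match ✗
  n8: none of the 2 fault types match ✗
  n9: stuck-at-0 ✓; others ✗
Consistent faults: {n9 stuck-at-0} — 1 in all.

1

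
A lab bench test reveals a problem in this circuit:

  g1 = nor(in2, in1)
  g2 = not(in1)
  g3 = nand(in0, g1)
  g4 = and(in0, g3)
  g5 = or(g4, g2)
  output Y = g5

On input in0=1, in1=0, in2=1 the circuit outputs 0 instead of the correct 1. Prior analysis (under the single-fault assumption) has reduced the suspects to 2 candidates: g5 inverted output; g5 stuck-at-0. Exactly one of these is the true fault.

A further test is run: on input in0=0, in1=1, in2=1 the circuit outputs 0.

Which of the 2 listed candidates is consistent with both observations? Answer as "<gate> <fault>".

g5 stuck-at-0

Evaluate each candidate on input in0=0, in1=1, in2=1:
  g5 inverted output: g1=0, g2=0, g3=1, g4=0, g5=1 [inverted output] → 1 — eliminated
  g5 stuck-at-0: g1=0, g2=0, g3=1, g4=0, g5=0 [stuck-at-0] → 0 — matches
Only g5 stuck-at-0 reproduces the observed 0.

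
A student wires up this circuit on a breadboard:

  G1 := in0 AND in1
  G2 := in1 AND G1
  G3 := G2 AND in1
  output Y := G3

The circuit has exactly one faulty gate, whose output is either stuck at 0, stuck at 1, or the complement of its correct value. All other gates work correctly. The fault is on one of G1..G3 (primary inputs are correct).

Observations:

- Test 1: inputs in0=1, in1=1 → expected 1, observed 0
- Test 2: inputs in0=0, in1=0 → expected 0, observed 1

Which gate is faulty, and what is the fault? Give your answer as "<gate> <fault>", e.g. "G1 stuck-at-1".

G3 inverted output

Fault-free values for test 1 (in0=1, in1=1): G1=1, G2=1, G3=1, giving Y=1. Observed 0.
Test 1: faults giving observed 0 are {G1 stuck-at-0, G1 inverted output, G2 stuck-at-0, G2 inverted output, G3 stuck-at-0, G3 inverted output}.
Test 2 (in0=0, in1=0): fault-free G1=0, G2=0, G3=0 → 0; observed 1. Eliminates G1 stuck-at-0, G1 inverted output, G2 stuck-at-0, G2 inverted output, G3 stuck-at-0.
Only G3 inverted output is consistent with every test.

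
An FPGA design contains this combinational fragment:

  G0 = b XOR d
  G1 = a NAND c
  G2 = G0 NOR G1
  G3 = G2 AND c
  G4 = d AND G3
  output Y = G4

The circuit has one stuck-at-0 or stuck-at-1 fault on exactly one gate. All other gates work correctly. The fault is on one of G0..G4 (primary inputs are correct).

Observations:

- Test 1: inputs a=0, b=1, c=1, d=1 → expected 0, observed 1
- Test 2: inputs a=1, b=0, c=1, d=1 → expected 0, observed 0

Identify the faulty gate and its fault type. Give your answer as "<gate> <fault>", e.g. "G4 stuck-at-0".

Fault-free values for test 1 (a=0, b=1, c=1, d=1): G0=0, G1=1, G2=0, G3=0, G4=0, giving Y=0. Observed 1.
Test 1: faults giving observed 1 are {G1 stuck-at-0, G2 stuck-at-1, G3 stuck-at-1, G4 stuck-at-1}.
Test 2 (a=1, b=0, c=1, d=1): fault-free G0=1, G1=0, G2=0, G3=0, G4=0 → 0; observed 0. Eliminates G2 stuck-at-1, G3 stuck-at-1, G4 stuck-at-1.
Only G1 stuck-at-0 is consistent with every test.

G1 stuck-at-0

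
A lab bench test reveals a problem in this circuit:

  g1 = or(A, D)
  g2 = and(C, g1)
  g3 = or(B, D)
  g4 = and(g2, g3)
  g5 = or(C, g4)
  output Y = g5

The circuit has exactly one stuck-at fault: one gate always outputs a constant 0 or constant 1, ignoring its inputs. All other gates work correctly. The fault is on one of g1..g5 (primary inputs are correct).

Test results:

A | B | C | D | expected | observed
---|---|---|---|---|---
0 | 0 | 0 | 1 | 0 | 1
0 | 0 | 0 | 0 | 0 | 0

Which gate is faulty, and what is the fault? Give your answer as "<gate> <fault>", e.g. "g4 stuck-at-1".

g2 stuck-at-1

Fault-free values for test 1 (A=0, B=0, C=0, D=1): g1=1, g2=0, g3=1, g4=0, g5=0, giving Y=0. Observed 1.
Test 1: faults giving observed 1 are {g2 stuck-at-1, g4 stuck-at-1, g5 stuck-at-1}.
Test 2 (A=0, B=0, C=0, D=0): fault-free g1=0, g2=0, g3=0, g4=0, g5=0 → 0; observed 0. Eliminates g4 stuck-at-1, g5 stuck-at-1.
Only g2 stuck-at-1 is consistent with every test.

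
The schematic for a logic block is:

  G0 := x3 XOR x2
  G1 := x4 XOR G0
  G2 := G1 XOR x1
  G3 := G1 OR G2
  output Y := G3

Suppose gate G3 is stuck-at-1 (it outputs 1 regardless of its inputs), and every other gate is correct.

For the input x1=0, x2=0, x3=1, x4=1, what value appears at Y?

1

Propagate with G3 forced: G0=1, G1=0, G2=0, G3=1 [stuck-at-1].
So Y = 1. (Without the fault it would be 0.)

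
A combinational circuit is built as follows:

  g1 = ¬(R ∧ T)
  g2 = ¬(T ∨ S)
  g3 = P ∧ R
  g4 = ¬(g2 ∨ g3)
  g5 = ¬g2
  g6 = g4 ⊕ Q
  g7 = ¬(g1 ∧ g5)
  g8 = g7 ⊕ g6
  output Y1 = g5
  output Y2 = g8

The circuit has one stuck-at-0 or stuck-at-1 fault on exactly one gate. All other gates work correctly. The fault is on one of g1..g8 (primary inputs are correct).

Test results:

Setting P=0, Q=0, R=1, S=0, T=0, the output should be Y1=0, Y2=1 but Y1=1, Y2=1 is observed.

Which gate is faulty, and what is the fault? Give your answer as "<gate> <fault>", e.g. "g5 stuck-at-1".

g2 stuck-at-0

Fault-free values for test 1 (P=0, Q=0, R=1, S=0, T=0): g1=1, g2=1, g3=0, g4=0, g5=0, g6=0, g7=1, g8=1, giving Y1=0, Y2=1. Observed Y1=1, Y2=1.
Test 1: faults giving observed Y1=1, Y2=1 are {g2 stuck-at-0}.
Only g2 stuck-at-0 is consistent with every test.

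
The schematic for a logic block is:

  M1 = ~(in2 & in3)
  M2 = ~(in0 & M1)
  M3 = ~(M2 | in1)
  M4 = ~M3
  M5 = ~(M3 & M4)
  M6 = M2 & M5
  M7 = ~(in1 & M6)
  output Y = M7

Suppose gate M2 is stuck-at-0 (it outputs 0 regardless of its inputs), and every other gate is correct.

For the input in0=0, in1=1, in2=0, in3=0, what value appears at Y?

1

Propagate with M2 forced: M1=1, M2=0 [stuck-at-0], M3=0, M4=1, M5=1, M6=0, M7=1.
So Y = 1. (Without the fault it would be 0.)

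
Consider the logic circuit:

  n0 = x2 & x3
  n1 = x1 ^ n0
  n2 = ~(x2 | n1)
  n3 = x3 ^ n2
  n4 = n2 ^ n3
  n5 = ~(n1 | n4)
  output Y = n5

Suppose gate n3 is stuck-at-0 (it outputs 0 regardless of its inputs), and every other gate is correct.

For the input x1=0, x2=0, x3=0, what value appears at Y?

0

Propagate with n3 forced: n0=0, n1=0, n2=1, n3=0 [stuck-at-0], n4=1, n5=0.
So Y = 0. (Without the fault it would be 1.)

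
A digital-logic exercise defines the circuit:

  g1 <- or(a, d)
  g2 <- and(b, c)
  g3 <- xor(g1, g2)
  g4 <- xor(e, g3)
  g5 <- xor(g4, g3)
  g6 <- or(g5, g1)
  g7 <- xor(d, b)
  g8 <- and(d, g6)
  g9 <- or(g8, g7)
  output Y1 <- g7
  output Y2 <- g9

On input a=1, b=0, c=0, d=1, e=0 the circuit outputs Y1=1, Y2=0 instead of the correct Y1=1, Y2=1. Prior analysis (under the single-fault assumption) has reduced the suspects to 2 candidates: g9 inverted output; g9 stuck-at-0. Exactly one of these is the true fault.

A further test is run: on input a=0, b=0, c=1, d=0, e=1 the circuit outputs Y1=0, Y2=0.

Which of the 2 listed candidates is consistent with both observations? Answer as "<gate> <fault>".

Evaluate each candidate on input a=0, b=0, c=1, d=0, e=1:
  g9 inverted output: g1=0, g2=0, g3=0, g4=1, g5=1, g6=1, g7=0, g8=0, g9=1 [inverted output] → Y1=0, Y2=1 — eliminated
  g9 stuck-at-0: g1=0, g2=0, g3=0, g4=1, g5=1, g6=1, g7=0, g8=0, g9=0 [stuck-at-0] → Y1=0, Y2=0 — matches
Only g9 stuck-at-0 reproduces the observed Y1=0, Y2=0.

g9 stuck-at-0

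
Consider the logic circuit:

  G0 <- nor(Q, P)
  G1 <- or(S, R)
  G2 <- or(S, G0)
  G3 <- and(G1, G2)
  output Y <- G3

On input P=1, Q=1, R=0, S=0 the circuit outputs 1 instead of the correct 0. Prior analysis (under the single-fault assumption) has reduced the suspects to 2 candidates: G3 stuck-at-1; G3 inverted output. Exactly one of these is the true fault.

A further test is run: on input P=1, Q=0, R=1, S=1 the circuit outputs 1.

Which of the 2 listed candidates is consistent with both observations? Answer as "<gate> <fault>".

G3 stuck-at-1

Evaluate each candidate on input P=1, Q=0, R=1, S=1:
  G3 stuck-at-1: G0=0, G1=1, G2=1, G3=1 [stuck-at-1] → 1 — matches
  G3 inverted output: G0=0, G1=1, G2=1, G3=0 [inverted output] → 0 — eliminated
Only G3 stuck-at-1 reproduces the observed 1.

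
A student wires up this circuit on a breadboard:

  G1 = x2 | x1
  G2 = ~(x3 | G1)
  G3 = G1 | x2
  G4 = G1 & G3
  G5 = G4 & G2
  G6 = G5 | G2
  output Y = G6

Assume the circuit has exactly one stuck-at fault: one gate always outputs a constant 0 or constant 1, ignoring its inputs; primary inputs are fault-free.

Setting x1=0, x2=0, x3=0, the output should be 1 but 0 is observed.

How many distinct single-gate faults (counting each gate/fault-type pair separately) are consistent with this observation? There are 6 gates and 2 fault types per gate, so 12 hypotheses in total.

3

Fault-free: G1=0, G2=1, G3=0, G4=0, G5=0, G6=1 → 1. Observed 0.
  G1 stuck-at-0: output 1 ✗
  G1 stuck-at-1: output 0 ✓
  G2 stuck-at-0: output 0 ✓
  G2 stuck-at-1: output 1 ✗
  G3 stuck-at-0: output 1 ✗
  G3 stuck-at-1: output 1 ✗
  G4 stuck-at-0: output 1 ✗
  G4 stuck-at-1: output 1 ✗
  G5 stuck-at-0: output 1 ✗
  G5 stuck-at-1: output 1 ✗
  G6 stuck-at-0: output 0 ✓
  G6 stuck-at-1: output 1 ✗
Consistent faults: {G1 stuck-at-1, G2 stuck-at-0, G6 stuck-at-0} — 3 in all.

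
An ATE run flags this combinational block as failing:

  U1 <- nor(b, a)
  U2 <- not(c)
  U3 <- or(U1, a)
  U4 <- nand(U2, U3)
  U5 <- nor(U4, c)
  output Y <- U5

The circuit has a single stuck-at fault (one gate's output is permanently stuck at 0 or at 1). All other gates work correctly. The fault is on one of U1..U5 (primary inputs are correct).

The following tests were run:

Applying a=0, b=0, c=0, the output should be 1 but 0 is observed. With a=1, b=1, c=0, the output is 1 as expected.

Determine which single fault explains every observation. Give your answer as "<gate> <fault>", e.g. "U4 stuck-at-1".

U1 stuck-at-0

Fault-free values for test 1 (a=0, b=0, c=0): U1=1, U2=1, U3=1, U4=0, U5=1, giving Y=1. Observed 0.
Test 1: faults giving observed 0 are {U1 stuck-at-0, U2 stuck-at-0, U3 stuck-at-0, U4 stuck-at-1, U5 stuck-at-0}.
Test 2 (a=1, b=1, c=0): fault-free U1=0, U2=1, U3=1, U4=0, U5=1 → 1; observed 1. Eliminates U2 stuck-at-0, U3 stuck-at-0, U4 stuck-at-1, U5 stuck-at-0.
Only U1 stuck-at-0 is consistent with every test.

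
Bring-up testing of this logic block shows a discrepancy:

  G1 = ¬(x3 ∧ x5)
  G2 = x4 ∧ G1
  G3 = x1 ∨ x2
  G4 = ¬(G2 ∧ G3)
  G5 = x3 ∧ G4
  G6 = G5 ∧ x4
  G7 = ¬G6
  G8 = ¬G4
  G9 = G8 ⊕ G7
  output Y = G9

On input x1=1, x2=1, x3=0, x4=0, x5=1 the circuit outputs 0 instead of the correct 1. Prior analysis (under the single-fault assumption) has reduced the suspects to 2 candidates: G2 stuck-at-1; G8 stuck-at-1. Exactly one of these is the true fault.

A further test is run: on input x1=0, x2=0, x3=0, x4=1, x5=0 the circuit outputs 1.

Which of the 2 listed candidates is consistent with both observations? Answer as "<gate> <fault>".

Evaluate each candidate on input x1=0, x2=0, x3=0, x4=1, x5=0:
  G2 stuck-at-1: G1=1, G2=1 [stuck-at-1], G3=0, G4=1, G5=0, G6=0, G7=1, G8=0, G9=1 → 1 — matches
  G8 stuck-at-1: G1=1, G2=1, G3=0, G4=1, G5=0, G6=0, G7=1, G8=1 [stuck-at-1], G9=0 → 0 — eliminated
Only G2 stuck-at-1 reproduces the observed 1.

G2 stuck-at-1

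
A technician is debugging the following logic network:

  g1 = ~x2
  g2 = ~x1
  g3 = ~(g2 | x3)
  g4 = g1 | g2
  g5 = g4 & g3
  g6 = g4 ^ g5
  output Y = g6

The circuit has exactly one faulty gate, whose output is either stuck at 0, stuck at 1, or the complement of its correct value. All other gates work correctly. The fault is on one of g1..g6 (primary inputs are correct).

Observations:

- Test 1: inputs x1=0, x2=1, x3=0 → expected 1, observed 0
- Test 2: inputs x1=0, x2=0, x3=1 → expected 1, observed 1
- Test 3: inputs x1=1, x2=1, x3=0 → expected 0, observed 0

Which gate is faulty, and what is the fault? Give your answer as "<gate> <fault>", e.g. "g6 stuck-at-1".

g2 stuck-at-0

Fault-free values for test 1 (x1=0, x2=1, x3=0): g1=0, g2=1, g3=0, g4=1, g5=0, g6=1, giving Y=1. Observed 0.
Test 1: faults giving observed 0 are {g2 stuck-at-0, g2 inverted output, g3 stuck-at-1, g3 inverted output, g4 stuck-at-0, g4 inverted output, g5 stuck-at-1, g5 inverted output, g6 stuck-at-0, g6 inverted output}.
Test 2 (x1=0, x2=0, x3=1): fault-free g1=1, g2=1, g3=0, g4=1, g5=0, g6=1 → 1; observed 1. Eliminates g3 stuck-at-1, g3 inverted output, g4 stuck-at-0, g4 inverted output, g5 stuck-at-1, g5 inverted output, g6 stuck-at-0, g6 inverted output.
Test 3 (x1=1, x2=1, x3=0): fault-free g1=0, g2=0, g3=1, g4=0, g5=0, g6=0 → 0; observed 0. Eliminates g2 inverted output.
Only g2 stuck-at-0 is consistent with every test.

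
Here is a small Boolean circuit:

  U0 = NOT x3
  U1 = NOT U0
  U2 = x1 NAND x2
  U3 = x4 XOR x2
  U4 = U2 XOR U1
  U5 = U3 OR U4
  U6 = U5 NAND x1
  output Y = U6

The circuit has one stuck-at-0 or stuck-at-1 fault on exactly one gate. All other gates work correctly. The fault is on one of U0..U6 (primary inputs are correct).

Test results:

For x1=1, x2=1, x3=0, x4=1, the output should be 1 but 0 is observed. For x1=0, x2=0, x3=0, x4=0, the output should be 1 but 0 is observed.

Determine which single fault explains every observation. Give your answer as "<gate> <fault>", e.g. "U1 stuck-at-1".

U6 stuck-at-0

Fault-free values for test 1 (x1=1, x2=1, x3=0, x4=1): U0=1, U1=0, U2=0, U3=0, U4=0, U5=0, U6=1, giving Y=1. Observed 0.
Test 1: faults giving observed 0 are {U0 stuck-at-0, U1 stuck-at-1, U2 stuck-at-1, U3 stuck-at-1, U4 stuck-at-1, U5 stuck-at-1, U6 stuck-at-0}.
Test 2 (x1=0, x2=0, x3=0, x4=0): fault-free U0=1, U1=0, U2=1, U3=0, U4=1, U5=1, U6=1 → 1; observed 0. Eliminates U0 stuck-at-0, U1 stuck-at-1, U2 stuck-at-1, U3 stuck-at-1, U4 stuck-at-1, U5 stuck-at-1.
Only U6 stuck-at-0 is consistent with every test.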